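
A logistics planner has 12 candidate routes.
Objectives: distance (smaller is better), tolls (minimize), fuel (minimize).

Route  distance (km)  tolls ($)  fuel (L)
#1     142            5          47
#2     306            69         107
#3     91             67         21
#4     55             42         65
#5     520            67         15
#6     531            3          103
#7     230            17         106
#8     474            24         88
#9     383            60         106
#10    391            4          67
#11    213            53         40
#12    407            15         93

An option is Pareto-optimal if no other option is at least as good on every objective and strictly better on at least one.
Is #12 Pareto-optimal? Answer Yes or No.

#1 vs #12: distance 142≤407, tolls 5≤15, fuel 47≤93 — #1 is at least as good on every objective and strictly better on at least one, so #1 dominates #12.

No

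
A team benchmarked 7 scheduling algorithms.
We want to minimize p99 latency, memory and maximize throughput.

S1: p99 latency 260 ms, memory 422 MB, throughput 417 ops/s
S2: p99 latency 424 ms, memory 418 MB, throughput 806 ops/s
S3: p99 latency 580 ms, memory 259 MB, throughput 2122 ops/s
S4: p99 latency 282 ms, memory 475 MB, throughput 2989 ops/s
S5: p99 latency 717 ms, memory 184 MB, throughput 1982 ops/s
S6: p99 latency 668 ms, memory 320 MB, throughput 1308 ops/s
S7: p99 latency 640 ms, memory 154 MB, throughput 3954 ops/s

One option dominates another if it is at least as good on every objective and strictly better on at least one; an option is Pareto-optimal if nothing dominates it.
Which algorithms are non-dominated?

S1: not dominated (best p99 latency).
S2: not dominated.
S3: not dominated.
S4: not dominated.
S5: dominated by S7 (p99 latency 640≤717, memory 154≤184, throughput 3954≥1982).
S6: dominated by S3 (p99 latency 580≤668, memory 259≤320, throughput 2122≥1308).
S7: not dominated (best memory).

S1, S2, S3, S4, S7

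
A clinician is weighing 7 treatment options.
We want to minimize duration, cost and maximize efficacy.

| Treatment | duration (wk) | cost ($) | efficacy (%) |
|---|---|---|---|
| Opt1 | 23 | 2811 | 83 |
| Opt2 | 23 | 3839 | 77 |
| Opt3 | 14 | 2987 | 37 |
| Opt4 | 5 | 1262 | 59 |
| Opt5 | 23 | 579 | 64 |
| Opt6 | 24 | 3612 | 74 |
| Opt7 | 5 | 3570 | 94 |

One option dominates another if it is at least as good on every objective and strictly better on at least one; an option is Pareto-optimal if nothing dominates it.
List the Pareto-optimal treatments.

Opt1: not dominated.
Opt2: dominated by Opt1 (duration 23≤23, cost 2811≤3839, efficacy 83≥77).
Opt3: dominated by Opt4 (duration 5≤14, cost 1262≤2987, efficacy 59≥37).
Opt4: not dominated.
Opt5: not dominated (best cost).
Opt6: dominated by Opt1 (duration 23≤24, cost 2811≤3612, efficacy 83≥74).
Opt7: not dominated (best efficacy).

Opt1, Opt4, Opt5, Opt7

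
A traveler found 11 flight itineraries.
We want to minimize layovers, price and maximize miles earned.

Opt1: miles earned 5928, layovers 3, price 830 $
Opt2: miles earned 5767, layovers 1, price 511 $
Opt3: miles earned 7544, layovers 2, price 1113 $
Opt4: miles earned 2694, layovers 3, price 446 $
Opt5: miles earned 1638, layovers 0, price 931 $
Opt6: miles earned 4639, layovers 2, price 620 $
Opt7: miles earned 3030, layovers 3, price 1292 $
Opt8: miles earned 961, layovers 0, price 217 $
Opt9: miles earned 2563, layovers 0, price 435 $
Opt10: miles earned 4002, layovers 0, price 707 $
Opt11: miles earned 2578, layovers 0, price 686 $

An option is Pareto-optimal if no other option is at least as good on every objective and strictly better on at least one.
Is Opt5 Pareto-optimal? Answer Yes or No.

No

Opt9 vs Opt5: miles earned 2563≥1638, layovers 0≤0, price 435≤931 — Opt9 is at least as good on every objective and strictly better on at least one, so Opt9 dominates Opt5.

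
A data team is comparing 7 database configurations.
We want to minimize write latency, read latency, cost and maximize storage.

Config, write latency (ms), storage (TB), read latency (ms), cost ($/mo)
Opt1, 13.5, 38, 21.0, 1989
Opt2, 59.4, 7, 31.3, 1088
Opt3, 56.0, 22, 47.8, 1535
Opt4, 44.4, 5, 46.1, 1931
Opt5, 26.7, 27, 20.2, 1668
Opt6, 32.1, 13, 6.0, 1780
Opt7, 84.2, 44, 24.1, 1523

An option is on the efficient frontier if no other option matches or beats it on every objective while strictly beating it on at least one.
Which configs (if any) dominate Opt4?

Opt5, Opt6

Opt5: write latency 26.7≤44.4, storage 27≥5, read latency 20.2≤46.1, cost 1668≤1931 — dominates Opt4.
Opt6: write latency 32.1≤44.4, storage 13≥5, read latency 6.0≤46.1, cost 1780≤1931 — dominates Opt4.
Others (Opt1, Opt2, Opt3, Opt7) are each worse than Opt4 on at least one objective.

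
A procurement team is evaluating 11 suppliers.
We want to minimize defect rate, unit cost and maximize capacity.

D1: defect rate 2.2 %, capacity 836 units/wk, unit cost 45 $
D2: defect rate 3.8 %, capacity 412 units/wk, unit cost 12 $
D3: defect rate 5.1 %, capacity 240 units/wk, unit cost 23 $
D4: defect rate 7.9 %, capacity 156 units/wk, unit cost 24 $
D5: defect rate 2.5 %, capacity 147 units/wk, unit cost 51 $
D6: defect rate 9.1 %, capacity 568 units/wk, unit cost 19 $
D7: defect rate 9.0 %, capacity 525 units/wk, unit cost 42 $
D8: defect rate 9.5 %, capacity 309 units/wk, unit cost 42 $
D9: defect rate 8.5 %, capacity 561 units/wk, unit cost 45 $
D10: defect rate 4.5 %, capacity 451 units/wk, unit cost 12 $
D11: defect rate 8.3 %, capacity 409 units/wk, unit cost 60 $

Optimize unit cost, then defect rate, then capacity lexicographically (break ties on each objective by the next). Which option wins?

D2

First minimize unit cost: best is 12, kept {D2, D10}.
Then minimize defect rate: best is 3.8, kept {D2}.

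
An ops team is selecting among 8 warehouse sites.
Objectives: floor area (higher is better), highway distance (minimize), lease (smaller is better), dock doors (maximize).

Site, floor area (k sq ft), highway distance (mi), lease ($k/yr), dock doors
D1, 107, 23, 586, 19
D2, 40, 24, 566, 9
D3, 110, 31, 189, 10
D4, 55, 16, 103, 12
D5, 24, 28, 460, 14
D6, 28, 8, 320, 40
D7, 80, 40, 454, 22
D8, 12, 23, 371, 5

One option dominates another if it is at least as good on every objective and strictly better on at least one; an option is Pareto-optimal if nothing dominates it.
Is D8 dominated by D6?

Yes

D6 vs D8: floor area 28≥12, highway distance 8≤23, lease 320≤371, dock doors 40≥5 — D6 is at least as good on every objective with at least one strict improvement.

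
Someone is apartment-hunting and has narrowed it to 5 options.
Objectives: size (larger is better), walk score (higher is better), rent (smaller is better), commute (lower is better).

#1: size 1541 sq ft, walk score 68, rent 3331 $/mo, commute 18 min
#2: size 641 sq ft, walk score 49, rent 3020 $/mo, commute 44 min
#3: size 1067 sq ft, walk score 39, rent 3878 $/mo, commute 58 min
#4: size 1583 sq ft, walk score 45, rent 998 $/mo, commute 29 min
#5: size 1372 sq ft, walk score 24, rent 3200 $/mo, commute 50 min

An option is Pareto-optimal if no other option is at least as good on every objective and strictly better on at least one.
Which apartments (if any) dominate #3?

#1: size 1541≥1067, walk score 68≥39, rent 3331≤3878, commute 18≤58 — dominates #3.
#4: size 1583≥1067, walk score 45≥39, rent 998≤3878, commute 29≤58 — dominates #3.
Others (#2, #5) are each worse than #3 on at least one objective.

#1, #4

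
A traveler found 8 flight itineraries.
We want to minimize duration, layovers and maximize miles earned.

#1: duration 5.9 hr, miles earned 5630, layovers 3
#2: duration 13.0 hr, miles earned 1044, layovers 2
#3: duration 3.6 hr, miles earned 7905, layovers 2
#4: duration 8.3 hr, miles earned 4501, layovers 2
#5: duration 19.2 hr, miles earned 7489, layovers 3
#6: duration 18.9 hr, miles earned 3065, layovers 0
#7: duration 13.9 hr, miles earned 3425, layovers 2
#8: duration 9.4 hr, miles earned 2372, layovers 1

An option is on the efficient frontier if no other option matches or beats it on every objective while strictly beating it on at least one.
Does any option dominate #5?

#3 vs #5: duration 3.6≤19.2, miles earned 7905≥7489, layovers 2≤3 — #3 is at least as good on every objective and strictly better on at least one, so #3 dominates #5.

Yes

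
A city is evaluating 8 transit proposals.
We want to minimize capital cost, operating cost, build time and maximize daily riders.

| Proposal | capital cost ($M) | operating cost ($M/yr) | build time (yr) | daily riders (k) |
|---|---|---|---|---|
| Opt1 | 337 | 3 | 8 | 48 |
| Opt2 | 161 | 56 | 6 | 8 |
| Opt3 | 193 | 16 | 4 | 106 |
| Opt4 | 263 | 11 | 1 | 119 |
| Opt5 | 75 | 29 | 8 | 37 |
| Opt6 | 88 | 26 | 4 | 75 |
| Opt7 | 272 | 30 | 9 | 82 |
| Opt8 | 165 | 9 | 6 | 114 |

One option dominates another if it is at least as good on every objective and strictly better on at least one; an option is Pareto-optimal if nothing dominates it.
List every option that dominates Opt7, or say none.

Opt3: capital cost 193≤272, operating cost 16≤30, build time 4≤9, daily riders 106≥82 — dominates Opt7.
Opt4: capital cost 263≤272, operating cost 11≤30, build time 1≤9, daily riders 119≥82 — dominates Opt7.
Opt8: capital cost 165≤272, operating cost 9≤30, build time 6≤9, daily riders 114≥82 — dominates Opt7.
Others (Opt1, Opt2, Opt5, Opt6) are each worse than Opt7 on at least one objective.

Opt3, Opt4, Opt8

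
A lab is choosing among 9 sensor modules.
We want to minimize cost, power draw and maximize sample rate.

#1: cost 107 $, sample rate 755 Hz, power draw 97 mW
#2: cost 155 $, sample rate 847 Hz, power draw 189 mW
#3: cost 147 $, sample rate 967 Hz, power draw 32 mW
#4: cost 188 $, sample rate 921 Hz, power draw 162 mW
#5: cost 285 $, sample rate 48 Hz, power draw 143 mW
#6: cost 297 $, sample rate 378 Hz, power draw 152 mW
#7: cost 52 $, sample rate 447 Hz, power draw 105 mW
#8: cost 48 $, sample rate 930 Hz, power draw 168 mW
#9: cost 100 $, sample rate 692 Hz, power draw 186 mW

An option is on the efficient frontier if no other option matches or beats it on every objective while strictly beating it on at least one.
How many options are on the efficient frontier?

#1: not dominated.
#2: dominated by #3 (cost 147≤155, sample rate 967≥847, power draw 32≤189).
#3: not dominated (best sample rate).
#4: dominated by #3 (cost 147≤188, sample rate 967≥921, power draw 32≤162).
#5: dominated by #1 (cost 107≤285, sample rate 755≥48, power draw 97≤143).
#6: dominated by #1 (cost 107≤297, sample rate 755≥378, power draw 97≤152).
#7: not dominated.
#8: not dominated (best cost).
#9: dominated by #8 (cost 48≤100, sample rate 930≥692, power draw 168≤186).
Pareto-optimal: #1, #3, #7, #8 → 4.

4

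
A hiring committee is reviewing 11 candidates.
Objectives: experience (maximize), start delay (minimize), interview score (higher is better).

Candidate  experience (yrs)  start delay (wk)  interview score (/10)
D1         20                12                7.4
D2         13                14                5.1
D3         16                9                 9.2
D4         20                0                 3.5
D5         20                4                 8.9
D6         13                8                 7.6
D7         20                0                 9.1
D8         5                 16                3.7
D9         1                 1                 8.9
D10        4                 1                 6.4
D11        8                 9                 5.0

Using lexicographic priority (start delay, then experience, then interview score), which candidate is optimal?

D7

First minimize start delay: best is 0, kept {D4, D7}.
Then maximize experience: best is 20, kept {D4, D7}.
Then maximize interview score: best is 9.1, kept {D7}.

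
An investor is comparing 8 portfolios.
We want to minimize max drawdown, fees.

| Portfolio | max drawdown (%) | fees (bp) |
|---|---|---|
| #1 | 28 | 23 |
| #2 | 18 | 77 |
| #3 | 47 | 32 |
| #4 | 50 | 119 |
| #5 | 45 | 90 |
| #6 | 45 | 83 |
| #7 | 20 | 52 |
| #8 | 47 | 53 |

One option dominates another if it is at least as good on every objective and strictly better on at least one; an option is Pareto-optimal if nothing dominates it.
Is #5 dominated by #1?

Yes

#1 vs #5: max drawdown 28≤45, fees 23≤90 — #1 is at least as good on every objective with at least one strict improvement.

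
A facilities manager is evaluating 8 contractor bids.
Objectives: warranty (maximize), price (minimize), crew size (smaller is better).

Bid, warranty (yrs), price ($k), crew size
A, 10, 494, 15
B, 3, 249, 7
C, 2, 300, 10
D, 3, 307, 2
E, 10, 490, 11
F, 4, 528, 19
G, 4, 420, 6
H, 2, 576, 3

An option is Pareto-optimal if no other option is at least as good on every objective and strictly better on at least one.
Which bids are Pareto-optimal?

B, D, E, G

A: dominated by E (warranty 10≥10, price 490≤494, crew size 11≤15).
B: not dominated (best price).
C: dominated by B (warranty 3≥2, price 249≤300, crew size 7≤10).
D: not dominated (best crew size).
E: not dominated.
F: dominated by A (warranty 10≥4, price 494≤528, crew size 15≤19).
G: not dominated.
H: dominated by D (warranty 3≥2, price 307≤576, crew size 2≤3).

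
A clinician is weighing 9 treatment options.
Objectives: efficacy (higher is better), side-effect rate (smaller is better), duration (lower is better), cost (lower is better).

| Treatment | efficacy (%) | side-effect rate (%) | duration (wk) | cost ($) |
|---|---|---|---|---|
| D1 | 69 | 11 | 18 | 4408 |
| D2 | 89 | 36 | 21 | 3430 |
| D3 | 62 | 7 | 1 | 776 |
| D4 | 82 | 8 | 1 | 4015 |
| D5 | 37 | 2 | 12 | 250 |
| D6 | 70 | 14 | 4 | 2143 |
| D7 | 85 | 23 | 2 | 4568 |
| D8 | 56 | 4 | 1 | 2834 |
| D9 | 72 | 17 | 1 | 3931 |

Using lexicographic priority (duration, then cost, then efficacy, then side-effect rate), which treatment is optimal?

D3

First minimize duration: best is 1, kept {D3, D4, D8, D9}.
Then minimize cost: best is 776, kept {D3}.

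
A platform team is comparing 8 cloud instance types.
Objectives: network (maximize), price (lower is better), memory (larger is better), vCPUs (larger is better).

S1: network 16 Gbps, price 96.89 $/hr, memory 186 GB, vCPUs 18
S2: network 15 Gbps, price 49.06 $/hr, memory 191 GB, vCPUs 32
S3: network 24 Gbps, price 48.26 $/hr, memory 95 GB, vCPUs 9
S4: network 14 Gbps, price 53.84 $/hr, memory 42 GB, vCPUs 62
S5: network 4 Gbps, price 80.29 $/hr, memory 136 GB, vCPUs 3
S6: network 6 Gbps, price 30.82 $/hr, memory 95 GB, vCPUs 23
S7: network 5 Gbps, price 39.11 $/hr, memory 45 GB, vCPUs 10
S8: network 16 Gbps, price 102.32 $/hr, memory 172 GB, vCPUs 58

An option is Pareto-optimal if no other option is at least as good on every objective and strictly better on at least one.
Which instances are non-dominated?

S1, S2, S3, S4, S6, S8

S1: not dominated.
S2: not dominated (best memory).
S3: not dominated (best network).
S4: not dominated (best vCPUs).
S5: dominated by S2 (network 15≥4, price 49.06≤80.29, memory 191≥136, vCPUs 32≥3).
S6: not dominated (best price).
S7: dominated by S6 (network 6≥5, price 30.82≤39.11, memory 95≥45, vCPUs 23≥10).
S8: not dominated.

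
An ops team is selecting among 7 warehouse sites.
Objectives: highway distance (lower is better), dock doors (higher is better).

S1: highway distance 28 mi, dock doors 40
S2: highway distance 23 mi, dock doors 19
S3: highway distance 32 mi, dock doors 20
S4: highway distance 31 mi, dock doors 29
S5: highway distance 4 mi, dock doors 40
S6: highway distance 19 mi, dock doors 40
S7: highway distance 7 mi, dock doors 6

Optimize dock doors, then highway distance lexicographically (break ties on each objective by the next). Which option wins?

S5

First maximize dock doors: best is 40, kept {S1, S5, S6}.
Then minimize highway distance: best is 4, kept {S5}.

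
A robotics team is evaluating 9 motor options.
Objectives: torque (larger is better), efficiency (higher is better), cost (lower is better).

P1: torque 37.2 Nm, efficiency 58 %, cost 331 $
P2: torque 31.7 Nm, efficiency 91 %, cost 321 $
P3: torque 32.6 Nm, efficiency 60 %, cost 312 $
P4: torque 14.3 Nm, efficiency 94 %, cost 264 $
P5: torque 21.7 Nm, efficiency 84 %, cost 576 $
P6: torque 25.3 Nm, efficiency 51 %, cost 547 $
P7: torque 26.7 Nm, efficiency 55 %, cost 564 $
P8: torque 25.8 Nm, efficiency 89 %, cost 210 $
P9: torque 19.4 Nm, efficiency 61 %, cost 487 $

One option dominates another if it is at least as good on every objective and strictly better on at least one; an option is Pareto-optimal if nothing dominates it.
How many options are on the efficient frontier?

P1: not dominated (best torque).
P2: not dominated.
P3: not dominated.
P4: not dominated (best efficiency).
P5: dominated by P2 (torque 31.7≥21.7, efficiency 91≥84, cost 321≤576).
P6: dominated by P1 (torque 37.2≥25.3, efficiency 58≥51, cost 331≤547).
P7: dominated by P1 (torque 37.2≥26.7, efficiency 58≥55, cost 331≤564).
P8: not dominated (best cost).
P9: dominated by P2 (torque 31.7≥19.4, efficiency 91≥61, cost 321≤487).
Pareto-optimal: P1, P2, P3, P4, P8 → 5.

5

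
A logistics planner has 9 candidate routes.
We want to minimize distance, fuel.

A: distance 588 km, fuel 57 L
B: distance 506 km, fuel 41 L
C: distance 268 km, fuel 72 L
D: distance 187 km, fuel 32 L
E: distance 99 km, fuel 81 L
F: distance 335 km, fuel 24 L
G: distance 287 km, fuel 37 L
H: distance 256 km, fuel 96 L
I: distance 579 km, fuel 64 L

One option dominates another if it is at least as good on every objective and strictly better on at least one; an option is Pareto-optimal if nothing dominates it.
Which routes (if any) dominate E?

A: worse on distance (588 vs 99).
B: worse on distance (506 vs 99).
C: worse on distance (268 vs 99).
D: worse on distance (187 vs 99).
F: worse on distance (335 vs 99).
G: worse on distance (287 vs 99).
H: worse on distance (256 vs 99).
I: worse on distance (579 vs 99).
No option dominates E.

none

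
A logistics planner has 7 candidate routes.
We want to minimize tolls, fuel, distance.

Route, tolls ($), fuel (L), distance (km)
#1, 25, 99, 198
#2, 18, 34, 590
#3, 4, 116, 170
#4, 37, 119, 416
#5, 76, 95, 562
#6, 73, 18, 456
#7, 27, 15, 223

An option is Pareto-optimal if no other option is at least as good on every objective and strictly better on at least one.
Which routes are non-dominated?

#1: not dominated.
#2: not dominated.
#3: not dominated (best tolls).
#4: dominated by #1 (tolls 25≤37, fuel 99≤119, distance 198≤416).
#5: dominated by #6 (tolls 73≤76, fuel 18≤95, distance 456≤562).
#6: dominated by #7 (tolls 27≤73, fuel 15≤18, distance 223≤456).
#7: not dominated (best fuel).

#1, #2, #3, #7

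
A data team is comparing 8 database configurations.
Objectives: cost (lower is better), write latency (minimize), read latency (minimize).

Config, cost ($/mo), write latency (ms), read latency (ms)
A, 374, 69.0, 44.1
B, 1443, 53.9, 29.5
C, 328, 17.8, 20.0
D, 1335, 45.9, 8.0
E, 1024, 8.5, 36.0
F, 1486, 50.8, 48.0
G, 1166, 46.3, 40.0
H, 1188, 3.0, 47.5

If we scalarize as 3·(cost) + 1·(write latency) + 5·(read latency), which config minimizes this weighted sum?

C

A: 3·374 + 1·69.0 + 5·44.1 = 1411.5
B: 3·1443 + 1·53.9 + 5·29.5 = 4530.4
C: 3·328 + 1·17.8 + 5·20.0 = 1101.8
D: 3·1335 + 1·45.9 + 5·8.0 = 4090.9
E: 3·1024 + 1·8.5 + 5·36.0 = 3260.5
F: 3·1486 + 1·50.8 + 5·48.0 = 4748.8
G: 3·1166 + 1·46.3 + 5·40.0 = 3744.3
H: 3·1188 + 1·3.0 + 5·47.5 = 3804.5
Lowest: C at 1101.8.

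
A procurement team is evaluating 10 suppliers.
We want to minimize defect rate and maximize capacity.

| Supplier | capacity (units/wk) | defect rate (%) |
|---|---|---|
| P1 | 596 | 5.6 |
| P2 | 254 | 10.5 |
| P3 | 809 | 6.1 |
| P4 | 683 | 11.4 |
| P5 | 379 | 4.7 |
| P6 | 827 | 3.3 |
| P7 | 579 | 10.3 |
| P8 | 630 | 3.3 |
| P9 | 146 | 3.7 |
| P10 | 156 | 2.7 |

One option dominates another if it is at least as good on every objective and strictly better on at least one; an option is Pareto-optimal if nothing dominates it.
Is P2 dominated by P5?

P5 vs P2: capacity 379≥254, defect rate 4.7≤10.5 — P5 is at least as good on every objective with at least one strict improvement.

Yes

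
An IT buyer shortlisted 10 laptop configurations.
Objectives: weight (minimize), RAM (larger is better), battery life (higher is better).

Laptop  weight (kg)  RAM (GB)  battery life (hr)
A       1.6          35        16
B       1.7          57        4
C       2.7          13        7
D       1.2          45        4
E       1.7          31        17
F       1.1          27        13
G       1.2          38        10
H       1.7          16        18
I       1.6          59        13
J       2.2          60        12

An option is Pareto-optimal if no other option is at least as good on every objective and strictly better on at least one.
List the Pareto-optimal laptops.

A, D, E, F, G, H, I, J

A: not dominated.
B: dominated by I (weight 1.6≤1.7, RAM 59≥57, battery life 13≥4).
C: dominated by A (weight 1.6≤2.7, RAM 35≥13, battery life 16≥7).
D: not dominated.
E: not dominated.
F: not dominated (best weight).
G: not dominated.
H: not dominated (best battery life).
I: not dominated.
J: not dominated (best RAM).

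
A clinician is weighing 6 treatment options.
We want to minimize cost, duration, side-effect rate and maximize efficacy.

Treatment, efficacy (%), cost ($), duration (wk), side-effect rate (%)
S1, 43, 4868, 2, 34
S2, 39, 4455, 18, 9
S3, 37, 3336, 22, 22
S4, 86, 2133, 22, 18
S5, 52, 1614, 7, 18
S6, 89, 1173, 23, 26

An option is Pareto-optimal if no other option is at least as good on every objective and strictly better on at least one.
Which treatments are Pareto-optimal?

S1, S2, S4, S5, S6

S1: not dominated (best duration).
S2: not dominated (best side-effect rate).
S3: dominated by S4 (efficacy 86≥37, cost 2133≤3336, duration 22≤22, side-effect rate 18≤22).
S4: not dominated.
S5: not dominated.
S6: not dominated (best efficacy).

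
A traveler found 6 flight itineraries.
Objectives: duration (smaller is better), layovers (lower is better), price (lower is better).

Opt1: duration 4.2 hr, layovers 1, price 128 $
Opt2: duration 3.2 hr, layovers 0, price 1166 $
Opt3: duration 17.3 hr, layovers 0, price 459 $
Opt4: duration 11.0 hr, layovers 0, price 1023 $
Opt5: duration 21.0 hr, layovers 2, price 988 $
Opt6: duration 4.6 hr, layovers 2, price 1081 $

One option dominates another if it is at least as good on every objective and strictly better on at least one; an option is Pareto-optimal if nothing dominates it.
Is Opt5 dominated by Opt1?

Opt1 vs Opt5: duration 4.2≤21.0, layovers 1≤2, price 128≤988 — Opt1 is at least as good on every objective with at least one strict improvement.

Yes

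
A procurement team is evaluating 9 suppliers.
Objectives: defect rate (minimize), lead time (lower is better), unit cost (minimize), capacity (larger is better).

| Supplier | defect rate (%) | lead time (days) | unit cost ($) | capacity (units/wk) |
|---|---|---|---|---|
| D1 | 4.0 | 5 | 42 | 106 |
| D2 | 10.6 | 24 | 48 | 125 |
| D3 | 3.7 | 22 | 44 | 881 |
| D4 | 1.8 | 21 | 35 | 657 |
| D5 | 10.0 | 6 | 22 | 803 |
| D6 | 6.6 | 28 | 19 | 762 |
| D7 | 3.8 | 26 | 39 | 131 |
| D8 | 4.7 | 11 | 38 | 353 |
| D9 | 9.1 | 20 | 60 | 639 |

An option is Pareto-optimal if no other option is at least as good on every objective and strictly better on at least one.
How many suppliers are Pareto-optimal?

7

D1: not dominated (best lead time).
D2: dominated by D3 (defect rate 3.7≤10.6, lead time 22≤24, unit cost 44≤48, capacity 881≥125).
D3: not dominated (best capacity).
D4: not dominated (best defect rate).
D5: not dominated.
D6: not dominated (best unit cost).
D7: dominated by D4 (defect rate 1.8≤3.8, lead time 21≤26, unit cost 35≤39, capacity 657≥131).
D8: not dominated.
D9: not dominated.
Pareto-optimal: D1, D3, D4, D5, D6, D8, D9 → 7.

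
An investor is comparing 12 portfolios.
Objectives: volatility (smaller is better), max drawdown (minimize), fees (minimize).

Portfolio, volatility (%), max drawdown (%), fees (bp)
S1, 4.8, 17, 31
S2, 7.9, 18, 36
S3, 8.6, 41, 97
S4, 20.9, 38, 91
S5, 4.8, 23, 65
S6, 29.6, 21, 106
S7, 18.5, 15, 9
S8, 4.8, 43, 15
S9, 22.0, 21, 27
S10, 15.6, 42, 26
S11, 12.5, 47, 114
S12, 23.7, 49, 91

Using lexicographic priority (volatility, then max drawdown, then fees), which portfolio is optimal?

S1

First minimize volatility: best is 4.8, kept {S1, S5, S8}.
Then minimize max drawdown: best is 17, kept {S1}.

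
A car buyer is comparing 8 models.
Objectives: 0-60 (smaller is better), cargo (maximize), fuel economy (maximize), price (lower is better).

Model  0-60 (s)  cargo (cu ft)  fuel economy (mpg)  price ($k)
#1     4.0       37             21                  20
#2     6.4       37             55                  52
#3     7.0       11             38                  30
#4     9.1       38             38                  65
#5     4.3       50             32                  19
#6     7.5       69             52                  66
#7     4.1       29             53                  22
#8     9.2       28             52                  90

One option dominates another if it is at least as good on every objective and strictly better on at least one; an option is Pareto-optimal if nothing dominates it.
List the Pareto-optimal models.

#1: not dominated (best 0-60).
#2: not dominated (best fuel economy).
#3: dominated by #7 (0-60 4.1≤7.0, cargo 29≥11, fuel economy 53≥38, price 22≤30).
#4: not dominated.
#5: not dominated (best price).
#6: not dominated (best cargo).
#7: not dominated.
#8: dominated by #2 (0-60 6.4≤9.2, cargo 37≥28, fuel economy 55≥52, price 52≤90).

#1, #2, #4, #5, #6, #7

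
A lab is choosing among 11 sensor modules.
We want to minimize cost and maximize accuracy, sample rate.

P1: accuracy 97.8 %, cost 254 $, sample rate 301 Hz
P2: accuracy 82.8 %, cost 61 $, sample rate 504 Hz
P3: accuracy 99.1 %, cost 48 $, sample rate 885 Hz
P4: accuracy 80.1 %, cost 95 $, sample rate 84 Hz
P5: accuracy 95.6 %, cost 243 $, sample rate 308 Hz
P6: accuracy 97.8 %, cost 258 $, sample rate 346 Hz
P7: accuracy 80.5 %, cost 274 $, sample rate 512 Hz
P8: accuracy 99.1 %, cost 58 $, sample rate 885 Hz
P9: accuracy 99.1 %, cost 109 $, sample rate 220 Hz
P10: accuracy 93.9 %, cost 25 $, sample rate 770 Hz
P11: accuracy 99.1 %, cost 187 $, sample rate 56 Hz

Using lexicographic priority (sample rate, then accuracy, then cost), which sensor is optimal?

P3

First maximize sample rate: best is 885, kept {P3, P8}.
Then maximize accuracy: best is 99.1, kept {P3, P8}.
Then minimize cost: best is 48, kept {P3}.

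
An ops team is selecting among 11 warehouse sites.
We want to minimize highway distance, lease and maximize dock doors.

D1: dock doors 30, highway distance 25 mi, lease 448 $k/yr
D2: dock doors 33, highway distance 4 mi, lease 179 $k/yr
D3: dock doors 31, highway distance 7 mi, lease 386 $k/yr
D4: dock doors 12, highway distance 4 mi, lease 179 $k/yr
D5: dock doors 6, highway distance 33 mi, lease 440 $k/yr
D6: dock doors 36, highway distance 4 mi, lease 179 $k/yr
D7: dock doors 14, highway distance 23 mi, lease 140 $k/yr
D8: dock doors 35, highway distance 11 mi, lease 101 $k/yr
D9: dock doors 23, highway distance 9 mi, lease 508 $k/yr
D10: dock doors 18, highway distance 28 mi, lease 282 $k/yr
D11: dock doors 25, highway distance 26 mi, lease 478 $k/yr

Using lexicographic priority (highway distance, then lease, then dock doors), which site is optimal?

First minimize highway distance: best is 4, kept {D2, D4, D6}.
Then minimize lease: best is 179, kept {D2, D4, D6}.
Then maximize dock doors: best is 36, kept {D6}.

D6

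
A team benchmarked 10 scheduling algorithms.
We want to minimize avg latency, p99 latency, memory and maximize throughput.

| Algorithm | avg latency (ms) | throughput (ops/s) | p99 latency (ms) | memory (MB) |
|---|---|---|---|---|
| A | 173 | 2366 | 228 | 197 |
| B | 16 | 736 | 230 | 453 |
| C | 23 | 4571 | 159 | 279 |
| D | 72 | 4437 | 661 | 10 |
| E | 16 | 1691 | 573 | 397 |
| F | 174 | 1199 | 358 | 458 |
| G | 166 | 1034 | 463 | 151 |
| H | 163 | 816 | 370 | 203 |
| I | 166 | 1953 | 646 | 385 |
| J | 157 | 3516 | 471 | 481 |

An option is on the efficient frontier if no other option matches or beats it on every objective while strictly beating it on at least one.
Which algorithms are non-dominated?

A: not dominated.
B: not dominated.
C: not dominated (best throughput).
D: not dominated (best memory).
E: not dominated.
F: dominated by A (avg latency 173≤174, throughput 2366≥1199, p99 latency 228≤358, memory 197≤458).
G: not dominated.
H: not dominated.
I: dominated by C (avg latency 23≤166, throughput 4571≥1953, p99 latency 159≤646, memory 279≤385).
J: dominated by C (avg latency 23≤157, throughput 4571≥3516, p99 latency 159≤471, memory 279≤481).

A, B, C, D, E, G, H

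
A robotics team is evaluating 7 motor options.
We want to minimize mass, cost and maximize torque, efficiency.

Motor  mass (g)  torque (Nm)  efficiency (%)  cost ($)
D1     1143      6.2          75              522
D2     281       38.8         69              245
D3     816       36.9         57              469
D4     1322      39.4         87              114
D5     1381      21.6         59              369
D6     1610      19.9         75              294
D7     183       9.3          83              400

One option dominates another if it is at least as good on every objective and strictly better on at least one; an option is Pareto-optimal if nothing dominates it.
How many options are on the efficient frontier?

D1: dominated by D7 (mass 183≤1143, torque 9.3≥6.2, efficiency 83≥75, cost 400≤522).
D2: not dominated.
D3: dominated by D2 (mass 281≤816, torque 38.8≥36.9, efficiency 69≥57, cost 245≤469).
D4: not dominated (best torque).
D5: dominated by D2 (mass 281≤1381, torque 38.8≥21.6, efficiency 69≥59, cost 245≤369).
D6: dominated by D4 (mass 1322≤1610, torque 39.4≥19.9, efficiency 87≥75, cost 114≤294).
D7: not dominated (best mass).
Pareto-optimal: D2, D4, D7 → 3.

3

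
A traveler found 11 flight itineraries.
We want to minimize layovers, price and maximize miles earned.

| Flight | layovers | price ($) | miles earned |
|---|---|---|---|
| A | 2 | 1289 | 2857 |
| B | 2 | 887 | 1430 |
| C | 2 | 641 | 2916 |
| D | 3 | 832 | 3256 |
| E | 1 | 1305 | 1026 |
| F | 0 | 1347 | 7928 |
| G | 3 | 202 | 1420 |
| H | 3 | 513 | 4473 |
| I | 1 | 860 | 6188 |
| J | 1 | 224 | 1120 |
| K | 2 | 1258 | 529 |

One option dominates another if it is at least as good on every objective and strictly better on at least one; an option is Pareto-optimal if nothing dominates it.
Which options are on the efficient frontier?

A: dominated by C (layovers 2≤2, price 641≤1289, miles earned 2916≥2857).
B: dominated by C (layovers 2≤2, price 641≤887, miles earned 2916≥1430).
C: not dominated.
D: dominated by H (layovers 3≤3, price 513≤832, miles earned 4473≥3256).
E: dominated by I (layovers 1≤1, price 860≤1305, miles earned 6188≥1026).
F: not dominated (best layovers).
G: not dominated (best price).
H: not dominated.
I: not dominated.
J: not dominated.
K: dominated by B (layovers 2≤2, price 887≤1258, miles earned 1430≥529).

C, F, G, H, I, J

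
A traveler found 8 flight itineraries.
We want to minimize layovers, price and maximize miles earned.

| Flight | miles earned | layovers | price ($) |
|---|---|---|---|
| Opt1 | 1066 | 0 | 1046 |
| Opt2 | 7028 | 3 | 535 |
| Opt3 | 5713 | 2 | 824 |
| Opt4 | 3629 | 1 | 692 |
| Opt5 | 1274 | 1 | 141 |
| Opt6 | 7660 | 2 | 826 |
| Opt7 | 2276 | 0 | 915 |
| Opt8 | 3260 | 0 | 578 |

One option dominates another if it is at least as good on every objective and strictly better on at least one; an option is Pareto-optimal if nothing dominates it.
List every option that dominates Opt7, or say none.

Opt8: miles earned 3260≥2276, layovers 0≤0, price 578≤915 — dominates Opt7.
Others (Opt1, Opt2, Opt3, Opt4, Opt5, Opt6) are each worse than Opt7 on at least one objective.

Opt8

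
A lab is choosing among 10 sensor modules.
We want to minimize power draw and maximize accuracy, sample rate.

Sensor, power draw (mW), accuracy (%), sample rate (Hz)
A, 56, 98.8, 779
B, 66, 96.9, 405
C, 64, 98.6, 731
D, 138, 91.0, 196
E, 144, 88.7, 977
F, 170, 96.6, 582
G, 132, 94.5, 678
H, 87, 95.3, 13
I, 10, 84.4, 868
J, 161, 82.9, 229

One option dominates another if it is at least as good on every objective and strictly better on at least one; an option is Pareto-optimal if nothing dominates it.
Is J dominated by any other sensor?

A vs J: power draw 56≤161, accuracy 98.8≥82.9, sample rate 779≥229 — A is at least as good on every objective and strictly better on at least one, so A dominates J.

Yes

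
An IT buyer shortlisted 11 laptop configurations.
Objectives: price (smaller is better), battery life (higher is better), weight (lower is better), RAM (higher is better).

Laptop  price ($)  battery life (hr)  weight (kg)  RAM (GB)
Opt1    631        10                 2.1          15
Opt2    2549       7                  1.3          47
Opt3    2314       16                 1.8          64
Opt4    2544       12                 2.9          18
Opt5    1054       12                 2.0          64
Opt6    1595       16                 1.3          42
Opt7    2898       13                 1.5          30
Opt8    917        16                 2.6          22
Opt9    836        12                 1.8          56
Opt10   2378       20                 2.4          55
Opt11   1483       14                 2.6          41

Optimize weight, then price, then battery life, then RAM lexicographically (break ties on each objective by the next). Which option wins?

Opt6

First minimize weight: best is 1.3, kept {Opt2, Opt6}.
Then minimize price: best is 1595, kept {Opt6}.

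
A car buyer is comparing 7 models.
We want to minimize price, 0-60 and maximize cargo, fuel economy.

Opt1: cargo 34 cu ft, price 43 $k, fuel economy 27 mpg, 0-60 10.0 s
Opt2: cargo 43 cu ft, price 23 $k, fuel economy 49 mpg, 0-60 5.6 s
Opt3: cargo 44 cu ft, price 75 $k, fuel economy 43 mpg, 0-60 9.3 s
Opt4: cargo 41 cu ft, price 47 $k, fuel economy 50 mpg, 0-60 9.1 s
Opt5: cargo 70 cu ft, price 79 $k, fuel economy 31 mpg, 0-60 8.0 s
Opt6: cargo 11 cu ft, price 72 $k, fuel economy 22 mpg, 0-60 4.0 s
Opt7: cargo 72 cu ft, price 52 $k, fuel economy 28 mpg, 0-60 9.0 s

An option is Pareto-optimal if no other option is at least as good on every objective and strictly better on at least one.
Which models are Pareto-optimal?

Opt2, Opt3, Opt4, Opt5, Opt6, Opt7

Opt1: dominated by Opt2 (cargo 43≥34, price 23≤43, fuel economy 49≥27, 0-60 5.6≤10.0).
Opt2: not dominated (best price).
Opt3: not dominated.
Opt4: not dominated (best fuel economy).
Opt5: not dominated.
Opt6: not dominated (best 0-60).
Opt7: not dominated (best cargo).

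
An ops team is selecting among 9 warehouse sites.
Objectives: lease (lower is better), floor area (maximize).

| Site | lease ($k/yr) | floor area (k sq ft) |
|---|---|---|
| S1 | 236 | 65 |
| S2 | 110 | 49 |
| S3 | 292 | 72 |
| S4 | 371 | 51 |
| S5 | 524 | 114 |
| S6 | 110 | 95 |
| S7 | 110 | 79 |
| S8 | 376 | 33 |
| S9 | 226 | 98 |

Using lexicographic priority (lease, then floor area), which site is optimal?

S6

First minimize lease: best is 110, kept {S2, S6, S7}.
Then maximize floor area: best is 95, kept {S6}.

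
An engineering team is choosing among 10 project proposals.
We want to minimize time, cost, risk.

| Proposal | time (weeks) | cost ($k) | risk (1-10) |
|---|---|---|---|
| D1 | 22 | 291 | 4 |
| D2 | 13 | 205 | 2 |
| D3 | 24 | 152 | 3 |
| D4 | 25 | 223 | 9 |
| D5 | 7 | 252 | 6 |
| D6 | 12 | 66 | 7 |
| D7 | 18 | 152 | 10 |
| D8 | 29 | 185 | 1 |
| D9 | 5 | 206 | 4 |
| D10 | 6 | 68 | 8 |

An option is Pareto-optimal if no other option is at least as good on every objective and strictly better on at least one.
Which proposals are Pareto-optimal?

D2, D3, D6, D8, D9, D10

D1: dominated by D2 (time 13≤22, cost 205≤291, risk 2≤4).
D2: not dominated.
D3: not dominated.
D4: dominated by D2 (time 13≤25, cost 205≤223, risk 2≤9).
D5: dominated by D9 (time 5≤7, cost 206≤252, risk 4≤6).
D6: not dominated (best cost).
D7: dominated by D6 (time 12≤18, cost 66≤152, risk 7≤10).
D8: not dominated (best risk).
D9: not dominated (best time).
D10: not dominated.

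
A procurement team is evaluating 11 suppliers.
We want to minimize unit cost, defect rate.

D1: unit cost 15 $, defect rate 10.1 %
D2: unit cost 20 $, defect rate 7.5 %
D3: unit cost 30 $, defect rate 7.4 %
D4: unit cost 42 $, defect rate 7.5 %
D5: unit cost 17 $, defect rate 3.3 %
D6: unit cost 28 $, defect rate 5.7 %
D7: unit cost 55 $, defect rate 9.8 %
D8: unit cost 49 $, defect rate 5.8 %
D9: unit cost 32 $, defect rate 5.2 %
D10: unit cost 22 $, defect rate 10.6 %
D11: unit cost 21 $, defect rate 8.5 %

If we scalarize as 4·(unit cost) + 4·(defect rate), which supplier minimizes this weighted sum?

D5

D1: 4·15 + 4·10.1 = 100.4
D2: 4·20 + 4·7.5 = 110.0
D3: 4·30 + 4·7.4 = 149.6
D4: 4·42 + 4·7.5 = 198.0
D5: 4·17 + 4·3.3 = 81.2
D6: 4·28 + 4·5.7 = 134.8
D7: 4·55 + 4·9.8 = 259.2
D8: 4·49 + 4·5.8 = 219.2
D9: 4·32 + 4·5.2 = 148.8
D10: 4·22 + 4·10.6 = 130.4
D11: 4·21 + 4·8.5 = 118.0
Lowest: D5 at 81.2.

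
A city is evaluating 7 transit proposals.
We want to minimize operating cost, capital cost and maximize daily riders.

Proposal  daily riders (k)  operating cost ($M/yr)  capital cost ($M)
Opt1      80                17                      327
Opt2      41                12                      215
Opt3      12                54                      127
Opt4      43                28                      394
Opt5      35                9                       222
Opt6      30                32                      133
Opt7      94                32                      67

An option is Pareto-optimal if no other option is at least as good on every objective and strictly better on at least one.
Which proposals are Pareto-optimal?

Opt1, Opt2, Opt5, Opt7

Opt1: not dominated.
Opt2: not dominated.
Opt3: dominated by Opt7 (daily riders 94≥12, operating cost 32≤54, capital cost 67≤127).
Opt4: dominated by Opt1 (daily riders 80≥43, operating cost 17≤28, capital cost 327≤394).
Opt5: not dominated (best operating cost).
Opt6: dominated by Opt7 (daily riders 94≥30, operating cost 32≤32, capital cost 67≤133).
Opt7: not dominated (best daily riders).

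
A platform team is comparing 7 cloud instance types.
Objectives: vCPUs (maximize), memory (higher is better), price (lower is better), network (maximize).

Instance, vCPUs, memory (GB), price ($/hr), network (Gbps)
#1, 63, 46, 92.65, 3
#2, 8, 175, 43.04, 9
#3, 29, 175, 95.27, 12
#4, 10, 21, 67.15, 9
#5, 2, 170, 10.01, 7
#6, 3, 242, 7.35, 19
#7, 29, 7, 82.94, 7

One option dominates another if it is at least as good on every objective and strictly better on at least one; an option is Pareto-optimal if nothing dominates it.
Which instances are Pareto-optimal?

#1: not dominated (best vCPUs).
#2: not dominated.
#3: not dominated.
#4: not dominated.
#5: dominated by #6 (vCPUs 3≥2, memory 242≥170, price 7.35≤10.01, network 19≥7).
#6: not dominated (best memory).
#7: not dominated.

#1, #2, #3, #4, #6, #7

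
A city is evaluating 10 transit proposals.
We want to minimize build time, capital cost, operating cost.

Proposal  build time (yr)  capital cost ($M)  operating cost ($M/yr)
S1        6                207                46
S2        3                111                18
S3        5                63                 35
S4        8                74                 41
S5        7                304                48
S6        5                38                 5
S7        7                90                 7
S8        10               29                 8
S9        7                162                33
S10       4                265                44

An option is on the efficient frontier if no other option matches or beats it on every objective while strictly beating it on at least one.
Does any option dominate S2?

S1: worse on build time (6 vs 3).
S3: worse on build time (5 vs 3).
S4: worse on build time (8 vs 3).
S5: worse on build time (7 vs 3).
S6: worse on build time (5 vs 3).
S7: worse on build time (7 vs 3).
S8: worse on build time (10 vs 3).
S9: worse on build time (7 vs 3).
S10: worse on build time (4 vs 3).
No option is at least as good as S2 on every objective and strictly better on one.

No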